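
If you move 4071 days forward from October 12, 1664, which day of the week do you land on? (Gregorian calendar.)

First find the weekday of Oct 12, 1664. Doomsday rule: the anchor day for the 1600s is Tuesday. For year 64: 64÷12 = 5 r 4, and 4÷4 = 1, so 5+4+1 = 10.
Tuesday + 10 ≡ Friday — that's 1664's doomsday.
In October the doomsday date is Oct 10.
Oct 12 is 2 days after Oct 10; 2 mod 7 = 2, so Friday + 2 = Sunday.
4071 mod 7 = 4, so 4071 days after a Sunday is Sunday + 4 = Thursday.

Thursday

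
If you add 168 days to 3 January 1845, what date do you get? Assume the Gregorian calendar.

June 20, 1845

Jan has 31 days: +29 → Feb 1, 1845 (139 left).
Feb has 28 days: +28 → Mar 1, 1845 (111 left).
Mar has 31 days: +31 → Apr 1, 1845 (80 left).
Apr has 30 days: +30 → May 1, 1845 (50 left).
May has 31 days: +31 → Jun 1, 1845 (19 left).
+19 → Jun 20, 1845.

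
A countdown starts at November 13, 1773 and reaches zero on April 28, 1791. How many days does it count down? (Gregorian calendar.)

Nov 13, 1773 → Nov 13, 1774: 365 days.
Nov 13, 1774 → Nov 13, 1775: 365 days.
Nov 13, 1775 → Nov 13, 1776: 366 days (Feb 29, 1776 is in that span).
Nov 13, 1776 → Nov 13, 1777: 365 days.
Nov 13, 1777 → Nov 13, 1778: 365 days.
Nov 13, 1778 → Nov 13, 1779: 365 days.
Nov 13, 1779 → Nov 13, 1780: 366 days (Feb 29, 1780 is in that span).
Nov 13, 1780 → Nov 13, 1781: 365 days.
Nov 13, 1781 → Nov 13, 1782: 365 days.
Nov 13, 1782 → Nov 13, 1783: 365 days.
Nov 13, 1783 → Nov 13, 1784: 366 days (Feb 29, 1784 is in that span).
Nov 13, 1784 → Nov 13, 1785: 365 days.
Nov 13, 1785 → Nov 13, 1786: 365 days.
Nov 13, 1786 → Nov 13, 1787: 365 days.
Nov 13, 1787 → Nov 13, 1788: 366 days (Feb 29, 1788 is in that span).
Nov 13, 1788 → Nov 13, 1789: 365 days.
Nov 13, 1789 → Nov 13, 1790: 365 days.
Nov 13, 1790 → Dec 13, 1790: 30 days (November has 30).
Dec 13, 1790 → Jan 13, 1791: 31 days (December has 31).
Jan 13, 1791 → Feb 13, 1791: 31 days (January has 31).
Feb 13, 1791 → Mar 13, 1791: 28 days (February has 28).
Mar 13, 1791 → Apr 13, 1791: 31 days (March has 31).
Apr 13, 1791 → Apr 28, 1791: 15 days.
Total: 6375 days.

6375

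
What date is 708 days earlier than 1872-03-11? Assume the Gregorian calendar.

−366 (one year; includes Feb 29, 1872) → Mar 11, 1871 (342 left).
−11 → Feb 28, 1871 (end of Feb, 28 days; 331 left).
−28 → Jan 31, 1871 (end of Jan, 31 days; 303 left).
−31 → Dec 31, 1870 (end of Dec, 31 days; 272 left).
−31 → Nov 30, 1870 (end of Nov, 30 days; 241 left).
−30 → Oct 31, 1870 (end of Oct, 31 days; 211 left).
−31 → Sep 30, 1870 (end of Sep, 30 days; 180 left).
−30 → Aug 31, 1870 (end of Aug, 31 days; 150 left).
−31 → Jul 31, 1870 (end of Jul, 31 days; 119 left).
−31 → Jun 30, 1870 (end of Jun, 30 days; 88 left).
−30 → May 31, 1870 (end of May, 31 days; 58 left).
−31 → Apr 30, 1870 (end of Apr, 30 days; 27 left).
−27 → Apr 3, 1870.

April 3, 1870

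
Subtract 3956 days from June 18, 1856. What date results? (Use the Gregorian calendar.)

−366 (one year; includes Feb 29, 1856) → Jun 18, 1855 (3590 left).
−365 (one year) → Jun 18, 1854 (3225 left).
−365 (one year) → Jun 18, 1853 (2860 left).
−365 (one year) → Jun 18, 1852 (2495 left).
−366 (one year; includes Feb 29, 1852) → Jun 18, 1851 (2129 left).
−365 (one year) → Jun 18, 1850 (1764 left).
−365 (one year) → Jun 18, 1849 (1399 left).
−365 (one year) → Jun 18, 1848 (1034 left).
−366 (one year; includes Feb 29, 1848) → Jun 18, 1847 (668 left).
−365 (one year) → Jun 18, 1846 (303 left).
−18 → May 31, 1846 (end of May, 31 days; 285 left).
−31 → Apr 30, 1846 (end of Apr, 30 days; 254 left).
−30 → Mar 31, 1846 (end of Mar, 31 days; 224 left).
−31 → Feb 28, 1846 (end of Feb, 28 days; 193 left).
−28 → Jan 31, 1846 (end of Jan, 31 days; 165 left).
−31 → Dec 31, 1845 (end of Dec, 31 days; 134 left).
−31 → Nov 30, 1845 (end of Nov, 30 days; 103 left).
−30 → Oct 31, 1845 (end of Oct, 31 days; 73 left).
−31 → Sep 30, 1845 (end of Sep, 30 days; 42 left).
−30 → Aug 31, 1845 (end of Aug, 31 days; 12 left).
−12 → Aug 19, 1845.

August 19, 1845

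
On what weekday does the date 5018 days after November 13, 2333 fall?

First find the weekday of Nov 13, 2333. Doomsday rule: the anchor day for the 2300s is Wednesday. For year 33: 33÷12 = 2 r 9, and 9÷4 = 2, so 2+9+2 = 13.
Wednesday + 13 ≡ Tuesday — that's 2333's doomsday.
In November the doomsday date is Nov 7.
Nov 13 is 6 days after Nov 7; 6 mod 7 = 6, so Tuesday + 6 = Monday.
5018 mod 7 = 6, so 5018 days after a Monday is Monday + 6 = Sunday.

Sunday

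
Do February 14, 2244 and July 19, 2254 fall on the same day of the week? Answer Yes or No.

Yes

From Feb 14, 2244 to Jul 19, 2254 is 3808 days.
3808 mod 7 = 0, so they are the same weekday.
(Feb 14, 2244 is a Wednesday; Jul 19, 2254 is a Wednesday.)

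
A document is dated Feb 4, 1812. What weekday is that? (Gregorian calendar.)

Tuesday

January 1, 1812 is a Wednesday.
Jan 1, 1812 → Feb 1, 1812: 31 days (January has 31).
Feb 1, 1812 → Feb 4, 1812: 3 days.
Total: 34 days.
34 mod 7 = 6, so Wednesday + 6 = Tuesday.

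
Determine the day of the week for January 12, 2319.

Sunday

Doomsday rule: the anchor day for the 2300s is Wednesday. For year 19: 19÷12 = 1 r 7, and 7÷4 = 1, so 1+7+1 = 9.
Wednesday + 9 ≡ Friday — that's 2319's doomsday.
In January the doomsday date is Jan 3 (2319 is not a leap year).
Jan 12 is 9 days after Jan 3; 9 mod 7 = 2, so Friday + 2 = Sunday.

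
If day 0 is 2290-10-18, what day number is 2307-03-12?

5988

Oct 18, 2290 → Oct 18, 2291: 365 days.
Oct 18, 2291 → Oct 18, 2292: 366 days (Feb 29, 2292 is in that span).
Oct 18, 2292 → Oct 18, 2293: 365 days.
Oct 18, 2293 → Oct 18, 2294: 365 days.
Oct 18, 2294 → Oct 18, 2295: 365 days.
Oct 18, 2295 → Oct 18, 2296: 366 days (Feb 29, 2296 is in that span).
Oct 18, 2296 → Oct 18, 2297: 365 days.
Oct 18, 2297 → Oct 18, 2298: 365 days.
Oct 18, 2298 → Oct 18, 2299: 365 days.
Oct 18, 2299 → Oct 18, 2300: 365 days.
Oct 18, 2300 → Oct 18, 2301: 365 days.
Oct 18, 2301 → Oct 18, 2302: 365 days.
Oct 18, 2302 → Oct 18, 2303: 365 days.
Oct 18, 2303 → Oct 18, 2304: 366 days (Feb 29, 2304 is in that span).
Oct 18, 2304 → Oct 18, 2305: 365 days.
Oct 18, 2305 → Oct 18, 2306: 365 days.
Oct 18, 2306 → Nov 18, 2306: 31 days (October has 31).
Nov 18, 2306 → Dec 18, 2306: 30 days (November has 30).
Dec 18, 2306 → Jan 18, 2307: 31 days (December has 31).
Jan 18, 2307 → Feb 18, 2307: 31 days (January has 31).
Feb 18, 2307 → Mar 12, 2307: 22 days.
Total: 5988 days.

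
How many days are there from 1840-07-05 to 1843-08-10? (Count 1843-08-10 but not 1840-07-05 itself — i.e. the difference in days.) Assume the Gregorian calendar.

Jul 5, 1840 → Jul 5, 1841: 365 days.
Jul 5, 1841 → Jul 5, 1842: 365 days.
Jul 5, 1842 → Jul 5, 1843: 365 days.
Jul 5, 1843 → Aug 5, 1843: 31 days (July has 31).
Aug 5, 1843 → Aug 10, 1843: 5 days.
Total: 1131 days.

1131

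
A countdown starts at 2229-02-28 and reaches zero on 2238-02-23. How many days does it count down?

3282

Feb 28, 2229 → Feb 28, 2230: 365 days.
Feb 28, 2230 → Feb 28, 2231: 365 days.
Feb 28, 2231 → Feb 28, 2232: 365 days.
Feb 28, 2232 → Feb 28, 2233: 366 days (Feb 29, 2232 is in that span).
Feb 28, 2233 → Feb 28, 2234: 365 days.
Feb 28, 2234 → Feb 28, 2235: 365 days.
Feb 28, 2235 → Feb 28, 2236: 365 days.
Feb 28, 2236 → Feb 28, 2237: 366 days (Feb 29, 2236 is in that span).
Feb 28, 2237 → Mar 28, 2237: 28 days (February has 28).
Mar 28, 2237 → Apr 28, 2237: 31 days (March has 31).
Apr 28, 2237 → May 28, 2237: 30 days (April has 30).
May 28, 2237 → Jun 28, 2237: 31 days (May has 31).
Jun 28, 2237 → Jul 28, 2237: 30 days (June has 30).
Jul 28, 2237 → Aug 28, 2237: 31 days (July has 31).
Aug 28, 2237 → Sep 28, 2237: 31 days (August has 31).
Sep 28, 2237 → Oct 28, 2237: 30 days (September has 30).
Oct 28, 2237 → Nov 28, 2237: 31 days (October has 31).
Nov 28, 2237 → Dec 28, 2237: 30 days (November has 30).
Dec 28, 2237 → Jan 28, 2238: 31 days (December has 31).
Jan 28, 2238 → Feb 23, 2238: 26 days.
Total: 3282 days.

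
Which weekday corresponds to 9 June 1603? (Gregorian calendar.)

Monday

Doomsday rule: the anchor day for the 1600s is Tuesday. For year 03: 3÷12 = 0 r 3, and 3÷4 = 0, so 0+3+0 = 3.
Tuesday + 3 ≡ Friday — that's 1603's doomsday.
In June the doomsday date is Jun 6.
Jun 9 is 3 days after Jun 6; 3 mod 7 = 3, so Friday + 3 = Monday.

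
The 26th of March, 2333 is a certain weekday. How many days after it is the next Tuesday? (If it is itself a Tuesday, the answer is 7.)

Mar 26, 2333 is a Sunday.
From Sunday to the next Tuesday is 2 days.

2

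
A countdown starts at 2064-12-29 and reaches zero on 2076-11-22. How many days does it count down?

Dec 29, 2064 → Dec 29, 2065: 365 days.
Dec 29, 2065 → Dec 29, 2066: 365 days.
Dec 29, 2066 → Dec 29, 2067: 365 days.
Dec 29, 2067 → Dec 29, 2068: 366 days (Feb 29, 2068 is in that span).
Dec 29, 2068 → Dec 29, 2069: 365 days.
Dec 29, 2069 → Dec 29, 2070: 365 days.
Dec 29, 2070 → Dec 29, 2071: 365 days.
Dec 29, 2071 → Dec 29, 2072: 366 days (Feb 29, 2072 is in that span).
Dec 29, 2072 → Dec 29, 2073: 365 days.
Dec 29, 2073 → Dec 29, 2074: 365 days.
Dec 29, 2074 → Dec 29, 2075: 365 days.
Dec 29, 2075 → Jan 29, 2076: 31 days (December has 31).
Jan 29, 2076 → Feb 29, 2076: 31 days (January has 31).
Feb 29, 2076 → Mar 29, 2076: 29 days (February has 29).
Mar 29, 2076 → Apr 29, 2076: 31 days (March has 31).
Apr 29, 2076 → May 29, 2076: 30 days (April has 30).
May 29, 2076 → Jun 29, 2076: 31 days (May has 31).
Jun 29, 2076 → Jul 29, 2076: 30 days (June has 30).
Jul 29, 2076 → Aug 29, 2076: 31 days (July has 31).
Aug 29, 2076 → Sep 29, 2076: 31 days (August has 31).
Sep 29, 2076 → Oct 29, 2076: 30 days (September has 30).
Oct 29, 2076 → Nov 22, 2076: 24 days.
Total: 4346 days.

4346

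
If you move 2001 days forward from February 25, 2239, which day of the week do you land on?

Sunday

Feb 25, 2239 is a Monday.
2001 mod 7 = 6, so 2001 days after a Monday is Monday + 6 = Sunday.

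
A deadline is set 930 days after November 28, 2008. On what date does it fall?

June 16, 2011

+365 (one year) → Nov 28, 2009 (565 left).
+365 (one year) → Nov 28, 2010 (200 left).
Nov has 30 days: +3 → Dec 1, 2010 (197 left).
Dec has 31 days: +31 → Jan 1, 2011 (166 left).
Jan has 31 days: +31 → Feb 1, 2011 (135 left).
Feb has 28 days: +28 → Mar 1, 2011 (107 left).
Mar has 31 days: +31 → Apr 1, 2011 (76 left).
Apr has 30 days: +30 → May 1, 2011 (46 left).
May has 31 days: +31 → Jun 1, 2011 (15 left).
+15 → Jun 16, 2011.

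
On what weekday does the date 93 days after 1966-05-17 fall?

May 17, 1966 is a Tuesday.
93 mod 7 = 2, so 93 days after a Tuesday is Tuesday + 2 = Thursday.

Thursday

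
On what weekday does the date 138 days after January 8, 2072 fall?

First find the weekday of Jan 8, 2072. Doomsday rule: the anchor day for the 2000s is Tuesday. For year 72: 72÷12 = 6 r 0, and 0÷4 = 0, so 6+0+0 = 6.
Tuesday + 6 ≡ Monday — that's 2072's doomsday.
In January the doomsday date is Jan 4 (2072 is a leap year (divisible by 4)).
Jan 8 is 4 days after Jan 4; 4 mod 7 = 4, so Monday + 4 = Friday.
138 mod 7 = 5, so 138 days after a Friday is Friday + 5 = Wednesday.

Wednesday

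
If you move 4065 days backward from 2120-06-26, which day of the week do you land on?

First find the weekday of Jun 26, 2120. Doomsday rule: the anchor day for the 2100s is Sunday. For year 20: 20÷12 = 1 r 8, and 8÷4 = 2, so 1+8+2 = 11.
Sunday + 11 ≡ Thursday — that's 2120's doomsday.
In June the doomsday date is Jun 6.
Jun 26 is 20 days after Jun 6; 20 mod 7 = 6, so Thursday + 6 = Wednesday.
4065 mod 7 = 5, so 4065 days before a Wednesday is Wednesday − 5 = Friday.

Friday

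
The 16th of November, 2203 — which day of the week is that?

Doomsday rule: the anchor day for the 2200s is Friday. For year 03: 3÷12 = 0 r 3, and 3÷4 = 0, so 0+3+0 = 3.
Friday + 3 ≡ Monday — that's 2203's doomsday.
In November the doomsday date is Nov 7.
Nov 16 is 9 days after Nov 7; 9 mod 7 = 2, so Monday + 2 = Wednesday.

Wednesday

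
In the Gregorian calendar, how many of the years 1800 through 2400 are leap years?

146

Multiples of 4 in [1800,2400]: 151.
Of those, multiples of 100: 7 (not leap unless ÷400).
Multiples of 400: 2.
Leap years = 151 − 7 + 2 = 146.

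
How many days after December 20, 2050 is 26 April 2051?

Dec 20, 2050 → Jan 20, 2051: 31 days (December has 31).
Jan 20, 2051 → Feb 20, 2051: 31 days (January has 31).
Feb 20, 2051 → Mar 20, 2051: 28 days (February has 28).
Mar 20, 2051 → Apr 20, 2051: 31 days (March has 31).
Apr 20, 2051 → Apr 26, 2051: 6 days.
Total: 127 days.

127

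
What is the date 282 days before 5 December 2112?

February 27, 2112

−5 → Nov 30, 2112 (end of Nov, 30 days; 277 left).
−30 → Oct 31, 2112 (end of Oct, 31 days; 247 left).
−31 → Sep 30, 2112 (end of Sep, 30 days; 216 left).
−30 → Aug 31, 2112 (end of Aug, 31 days; 186 left).
−31 → Jul 31, 2112 (end of Jul, 31 days; 155 left).
−31 → Jun 30, 2112 (end of Jun, 30 days; 124 left).
−30 → May 31, 2112 (end of May, 31 days; 94 left).
−31 → Apr 30, 2112 (end of Apr, 30 days; 63 left).
−30 → Mar 31, 2112 (end of Mar, 31 days; 33 left).
−31 → Feb 29, 2112 (end of Feb, 29 days; 2 left).
−2 → Feb 27, 2112.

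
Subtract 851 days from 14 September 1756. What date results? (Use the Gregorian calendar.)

May 17, 1754

−366 (one year; includes Feb 29, 1756) → Sep 14, 1755 (485 left).
−365 (one year) → Sep 14, 1754 (120 left).
−14 → Aug 31, 1754 (end of Aug, 31 days; 106 left).
−31 → Jul 31, 1754 (end of Jul, 31 days; 75 left).
−31 → Jun 30, 1754 (end of Jun, 30 days; 44 left).
−30 → May 31, 1754 (end of May, 31 days; 14 left).
−14 → May 17, 1754.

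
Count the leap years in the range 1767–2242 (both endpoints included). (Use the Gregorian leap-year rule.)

Multiples of 4 in [1767,2242]: 119.
Of those, multiples of 100: 5 (not leap unless ÷400).
Multiples of 400: 1.
Leap years = 119 − 5 + 1 = 115.

115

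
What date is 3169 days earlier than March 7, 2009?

July 3, 2000

−365 (one year) → Mar 7, 2008 (2804 left).
−366 (one year; includes Feb 29, 2008) → Mar 7, 2007 (2438 left).
−365 (one year) → Mar 7, 2006 (2073 left).
−365 (one year) → Mar 7, 2005 (1708 left).
−365 (one year) → Mar 7, 2004 (1343 left).
−366 (one year; includes Feb 29, 2004) → Mar 7, 2003 (977 left).
−365 (one year) → Mar 7, 2002 (612 left).
−365 (one year) → Mar 7, 2001 (247 left).
−7 → Feb 28, 2001 (end of Feb, 28 days; 240 left).
−28 → Jan 31, 2001 (end of Jan, 31 days; 212 left).
−31 → Dec 31, 2000 (end of Dec, 31 days; 181 left).
−31 → Nov 30, 2000 (end of Nov, 30 days; 150 left).
−30 → Oct 31, 2000 (end of Oct, 31 days; 120 left).
−31 → Sep 30, 2000 (end of Sep, 30 days; 89 left).
−30 → Aug 31, 2000 (end of Aug, 31 days; 59 left).
−31 → Jul 31, 2000 (end of Jul, 31 days; 28 left).
−28 → Jul 3, 2000.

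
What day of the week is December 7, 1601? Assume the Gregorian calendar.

Friday

Doomsday rule: the anchor day for the 1600s is Tuesday. For year 01: 1÷12 = 0 r 1, and 1÷4 = 0, so 0+1+0 = 1.
Tuesday + 1 ≡ Wednesday — that's 1601's doomsday.
In December the doomsday date is Dec 12.
Dec 7 is 5 days before Dec 12; 5 mod 7 = 5, so Wednesday − 5 = Friday.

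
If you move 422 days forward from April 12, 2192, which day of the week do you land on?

Saturday

First find the weekday of Apr 12, 2192. Doomsday rule: the anchor day for the 2100s is Sunday. For year 92: 92÷12 = 7 r 8, and 8÷4 = 2, so 7+8+2 = 17.
Sunday + 17 ≡ Wednesday — that's 2192's doomsday.
In April the doomsday date is Apr 4.
Apr 12 is 8 days after Apr 4; 8 mod 7 = 1, so Wednesday + 1 = Thursday.
422 mod 7 = 2, so 422 days after a Thursday is Thursday + 2 = Saturday.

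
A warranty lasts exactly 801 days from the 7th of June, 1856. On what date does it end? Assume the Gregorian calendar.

August 17, 1858

+365 (one year) → Jun 7, 1857 (436 left).
+365 (one year) → Jun 7, 1858 (71 left).
Jun has 30 days: +24 → Jul 1, 1858 (47 left).
Jul has 31 days: +31 → Aug 1, 1858 (16 left).
+16 → Aug 17, 1858.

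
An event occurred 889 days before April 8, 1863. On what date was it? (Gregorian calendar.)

−365 (one year) → Apr 8, 1862 (524 left).
−365 (one year) → Apr 8, 1861 (159 left).
−8 → Mar 31, 1861 (end of Mar, 31 days; 151 left).
−31 → Feb 28, 1861 (end of Feb, 28 days; 120 left).
−28 → Jan 31, 1861 (end of Jan, 31 days; 92 left).
−31 → Dec 31, 1860 (end of Dec, 31 days; 61 left).
−31 → Nov 30, 1860 (end of Nov, 30 days; 30 left).
−30 → Oct 31, 1860 (end of Oct, 31 days; 0 left).

October 31, 1860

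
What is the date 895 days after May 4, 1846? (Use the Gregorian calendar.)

October 15, 1848

+365 (one year) → May 4, 1847 (530 left).
+366 (one year; includes Feb 29, 1848) → May 4, 1848 (164 left).
May has 31 days: +28 → Jun 1, 1848 (136 left).
Jun has 30 days: +30 → Jul 1, 1848 (106 left).
Jul has 31 days: +31 → Aug 1, 1848 (75 left).
Aug has 31 days: +31 → Sep 1, 1848 (44 left).
Sep has 30 days: +30 → Oct 1, 1848 (14 left).
+14 → Oct 15, 1848.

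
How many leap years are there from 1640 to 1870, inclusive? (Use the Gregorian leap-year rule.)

56

Multiples of 4 in [1640,1870]: 58.
Of those, multiples of 100: 2 (not leap unless ÷400).
Multiples of 400: 0.
Leap years = 58 − 2 + 0 = 56.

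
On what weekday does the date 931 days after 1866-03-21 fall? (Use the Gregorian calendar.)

First find the weekday of Mar 21, 1866. Doomsday rule: the anchor day for the 1800s is Friday. For year 66: 66÷12 = 5 r 6, and 6÷4 = 1, so 5+6+1 = 12.
Friday + 12 ≡ Wednesday — that's 1866's doomsday.
In March the doomsday date is Mar 14.
Mar 21 is 7 days after Mar 14; 7 mod 7 = 0, so Wednesday + 0 = Wednesday.
931 mod 7 = 0, so 931 days after a Wednesday is Wednesday + 0 = Wednesday.

Wednesday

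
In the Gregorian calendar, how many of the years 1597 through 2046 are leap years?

109

Multiples of 4 in [1597,2046]: 112.
Of those, multiples of 100: 5 (not leap unless ÷400).
Multiples of 400: 2.
Leap years = 112 − 5 + 2 = 109.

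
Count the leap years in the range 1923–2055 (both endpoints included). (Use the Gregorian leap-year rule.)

33

Multiples of 4 in [1923,2055]: 33.
Of those, multiples of 100: 1 (not leap unless ÷400).
Multiples of 400: 1.
Leap years = 33 − 1 + 1 = 33.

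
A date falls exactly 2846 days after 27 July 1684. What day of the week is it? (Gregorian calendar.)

Monday

First find the weekday of Jul 27, 1684. Doomsday rule: the anchor day for the 1600s is Tuesday. For year 84: 84÷12 = 7 r 0, and 0÷4 = 0, so 7+0+0 = 7.
Tuesday + 7 ≡ Tuesday — that's 1684's doomsday.
In July the doomsday date is Jul 11.
Jul 27 is 16 days after Jul 11; 16 mod 7 = 2, so Tuesday + 2 = Thursday.
2846 mod 7 = 4, so 2846 days after a Thursday is Thursday + 4 = Monday.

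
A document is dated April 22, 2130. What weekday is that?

Doomsday rule: the anchor day for the 2100s is Sunday. For year 30: 30÷12 = 2 r 6, and 6÷4 = 1, so 2+6+1 = 9.
Sunday + 9 ≡ Tuesday — that's 2130's doomsday.
In April the doomsday date is Apr 4.
Apr 22 is 18 days after Apr 4; 18 mod 7 = 4, so Tuesday + 4 = Saturday.

Saturday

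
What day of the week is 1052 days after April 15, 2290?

Thursday

First find the weekday of Apr 15, 2290. Doomsday rule: the anchor day for the 2200s is Friday. For year 90: 90÷12 = 7 r 6, and 6÷4 = 1, so 7+6+1 = 14.
Friday + 14 ≡ Friday — that's 2290's doomsday.
In April the doomsday date is Apr 4.
Apr 15 is 11 days after Apr 4; 11 mod 7 = 4, so Friday + 4 = Tuesday.
1052 mod 7 = 2, so 1052 days after a Tuesday is Tuesday + 2 = Thursday.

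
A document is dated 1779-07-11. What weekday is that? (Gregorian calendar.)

Doomsday rule: the anchor day for the 1700s is Sunday. For year 79: 79÷12 = 6 r 7, and 7÷4 = 1, so 6+7+1 = 14.
Sunday + 14 ≡ Sunday — that's 1779's doomsday.
In July the doomsday date is Jul 11.
Jul 11 is the doomsday itself: Sunday.

Sunday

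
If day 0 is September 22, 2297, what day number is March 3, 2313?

Sep 22, 2297 → Sep 22, 2298: 365 days.
Sep 22, 2298 → Sep 22, 2299: 365 days.
Sep 22, 2299 → Sep 22, 2300: 365 days.
Sep 22, 2300 → Sep 22, 2301: 365 days.
Sep 22, 2301 → Sep 22, 2302: 365 days.
Sep 22, 2302 → Sep 22, 2303: 365 days.
Sep 22, 2303 → Sep 22, 2304: 366 days (Feb 29, 2304 is in that span).
Sep 22, 2304 → Sep 22, 2305: 365 days.
Sep 22, 2305 → Sep 22, 2306: 365 days.
Sep 22, 2306 → Sep 22, 2307: 365 days.
Sep 22, 2307 → Sep 22, 2308: 366 days (Feb 29, 2308 is in that span).
Sep 22, 2308 → Sep 22, 2309: 365 days.
Sep 22, 2309 → Sep 22, 2310: 365 days.
Sep 22, 2310 → Sep 22, 2311: 365 days.
Sep 22, 2311 → Sep 22, 2312: 366 days (Feb 29, 2312 is in that span).
Sep 22, 2312 → Oct 22, 2312: 30 days (September has 30).
Oct 22, 2312 → Nov 22, 2312: 31 days (October has 31).
Nov 22, 2312 → Dec 22, 2312: 30 days (November has 30).
Dec 22, 2312 → Jan 22, 2313: 31 days (December has 31).
Jan 22, 2313 → Feb 22, 2313: 31 days (January has 31).
Feb 22, 2313 → Mar 3, 2313: 9 days.
Total: 5640 days.

5640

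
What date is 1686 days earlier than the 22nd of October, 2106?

March 11, 2102

−365 (one year) → Oct 22, 2105 (1321 left).
−365 (one year) → Oct 22, 2104 (956 left).
−366 (one year; includes Feb 29, 2104) → Oct 22, 2103 (590 left).
−365 (one year) → Oct 22, 2102 (225 left).
−22 → Sep 30, 2102 (end of Sep, 30 days; 203 left).
−30 → Aug 31, 2102 (end of Aug, 31 days; 173 left).
−31 → Jul 31, 2102 (end of Jul, 31 days; 142 left).
−31 → Jun 30, 2102 (end of Jun, 30 days; 111 left).
−30 → May 31, 2102 (end of May, 31 days; 81 left).
−31 → Apr 30, 2102 (end of Apr, 30 days; 50 left).
−30 → Mar 31, 2102 (end of Mar, 31 days; 20 left).
−20 → Mar 11, 2102.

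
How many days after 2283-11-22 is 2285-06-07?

563

Nov 22, 2283 → Nov 22, 2284: 366 days (Feb 29, 2284 is in that span).
Nov 22, 2284 → Dec 22, 2284: 30 days (November has 30).
Dec 22, 2284 → Jan 22, 2285: 31 days (December has 31).
Jan 22, 2285 → Feb 22, 2285: 31 days (January has 31).
Feb 22, 2285 → Mar 22, 2285: 28 days (February has 28).
Mar 22, 2285 → Apr 22, 2285: 31 days (March has 31).
Apr 22, 2285 → May 22, 2285: 30 days (April has 30).
May 22, 2285 → Jun 7, 2285: 16 days.
Total: 563 days.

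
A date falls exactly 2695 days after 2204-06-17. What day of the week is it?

First find the weekday of Jun 17, 2204. Doomsday rule: the anchor day for the 2200s is Friday. For year 04: 4÷12 = 0 r 4, and 4÷4 = 1, so 0+4+1 = 5.
Friday + 5 ≡ Wednesday — that's 2204's doomsday.
In June the doomsday date is Jun 6.
Jun 17 is 11 days after Jun 6; 11 mod 7 = 4, so Wednesday + 4 = Sunday.
2695 mod 7 = 0, so 2695 days after a Sunday is Sunday + 0 = Sunday.

Sunday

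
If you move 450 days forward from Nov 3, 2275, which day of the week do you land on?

Nov 3, 2275 is a Wednesday.
450 mod 7 = 2, so 450 days after a Wednesday is Wednesday + 2 = Friday.

Friday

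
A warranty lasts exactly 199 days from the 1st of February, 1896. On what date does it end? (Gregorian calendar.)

Feb has 29 days: +29 → Mar 1, 1896 (170 left).
Mar has 31 days: +31 → Apr 1, 1896 (139 left).
Apr has 30 days: +30 → May 1, 1896 (109 left).
May has 31 days: +31 → Jun 1, 1896 (78 left).
Jun has 30 days: +30 → Jul 1, 1896 (48 left).
Jul has 31 days: +31 → Aug 1, 1896 (17 left).
+17 → Aug 18, 1896.

August 18, 1896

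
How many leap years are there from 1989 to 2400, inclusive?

Multiples of 4 in [1989,2400]: 103.
Of those, multiples of 100: 5 (not leap unless ÷400).
Multiples of 400: 2.
Leap years = 103 − 5 + 2 = 100.

100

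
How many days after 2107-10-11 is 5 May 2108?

207

Oct 11, 2107 → Nov 11, 2107: 31 days (October has 31).
Nov 11, 2107 → Dec 11, 2107: 30 days (November has 30).
Dec 11, 2107 → Jan 11, 2108: 31 days (December has 31).
Jan 11, 2108 → Feb 11, 2108: 31 days (January has 31).
Feb 11, 2108 → Mar 11, 2108: 29 days (February has 29).
Mar 11, 2108 → Apr 11, 2108: 31 days (March has 31).
Apr 11, 2108 → May 5, 2108: 24 days.
Total: 207 days.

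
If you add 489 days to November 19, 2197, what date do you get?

March 23, 2199

+365 (one year) → Nov 19, 2198 (124 left).
Nov has 30 days: +12 → Dec 1, 2198 (112 left).
Dec has 31 days: +31 → Jan 1, 2199 (81 left).
Jan has 31 days: +31 → Feb 1, 2199 (50 left).
Feb has 28 days: +28 → Mar 1, 2199 (22 left).
+22 → Mar 23, 2199.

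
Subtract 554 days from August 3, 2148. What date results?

−366 (one year; includes Feb 29, 2148) → Aug 3, 2147 (188 left).
−3 → Jul 31, 2147 (end of Jul, 31 days; 185 left).
−31 → Jun 30, 2147 (end of Jun, 30 days; 154 left).
−30 → May 31, 2147 (end of May, 31 days; 124 left).
−31 → Apr 30, 2147 (end of Apr, 30 days; 93 left).
−30 → Mar 31, 2147 (end of Mar, 31 days; 63 left).
−31 → Feb 28, 2147 (end of Feb, 28 days; 32 left).
−28 → Jan 31, 2147 (end of Jan, 31 days; 4 left).
−4 → Jan 27, 2147.

January 27, 2147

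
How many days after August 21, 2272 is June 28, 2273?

Aug 21, 2272 → Sep 21, 2272: 31 days (August has 31).
Sep 21, 2272 → Oct 21, 2272: 30 days (September has 30).
Oct 21, 2272 → Nov 21, 2272: 31 days (October has 31).
Nov 21, 2272 → Dec 21, 2272: 30 days (November has 30).
Dec 21, 2272 → Jan 21, 2273: 31 days (December has 31).
Jan 21, 2273 → Feb 21, 2273: 31 days (January has 31).
Feb 21, 2273 → Mar 21, 2273: 28 days (February has 28).
Mar 21, 2273 → Apr 21, 2273: 31 days (March has 31).
Apr 21, 2273 → May 21, 2273: 30 days (April has 30).
May 21, 2273 → Jun 21, 2273: 31 days (May has 31).
Jun 21, 2273 → Jun 28, 2273: 7 days.
Total: 311 days.

311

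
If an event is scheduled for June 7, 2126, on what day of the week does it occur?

Doomsday rule: the anchor day for the 2100s is Sunday. For year 26: 26÷12 = 2 r 2, and 2÷4 = 0, so 2+2+0 = 4.
Sunday + 4 ≡ Thursday — that's 2126's doomsday.
In June the doomsday date is Jun 6.
Jun 7 is 1 day after Jun 6; 1 mod 7 = 1, so Thursday + 1 = Friday.

Friday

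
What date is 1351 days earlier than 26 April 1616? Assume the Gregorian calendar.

August 14, 1612

−366 (one year; includes Feb 29, 1616) → Apr 26, 1615 (985 left).
−365 (one year) → Apr 26, 1614 (620 left).
−365 (one year) → Apr 26, 1613 (255 left).
−26 → Mar 31, 1613 (end of Mar, 31 days; 229 left).
−31 → Feb 28, 1613 (end of Feb, 28 days; 198 left).
−28 → Jan 31, 1613 (end of Jan, 31 days; 170 left).
−31 → Dec 31, 1612 (end of Dec, 31 days; 139 left).
−31 → Nov 30, 1612 (end of Nov, 30 days; 108 left).
−30 → Oct 31, 1612 (end of Oct, 31 days; 78 left).
−31 → Sep 30, 1612 (end of Sep, 30 days; 47 left).
−30 → Aug 31, 1612 (end of Aug, 31 days; 17 left).
−17 → Aug 14, 1612.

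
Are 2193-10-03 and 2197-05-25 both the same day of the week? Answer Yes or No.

From Oct 3, 2193 to May 25, 2197 is 1330 days.
1330 mod 7 = 0, so they are the same weekday.
(Oct 3, 2193 is a Thursday; May 25, 2197 is a Thursday.)

Yes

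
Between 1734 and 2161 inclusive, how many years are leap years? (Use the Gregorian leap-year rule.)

Multiples of 4 in [1734,2161]: 107.
Of those, multiples of 100: 4 (not leap unless ÷400).
Multiples of 400: 1.
Leap years = 107 − 4 + 1 = 104.

104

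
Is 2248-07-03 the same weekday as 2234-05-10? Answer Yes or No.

From May 10, 2234 to Jul 3, 2248 is 5168 days.
5168 mod 7 = 2, so they are different weekdays.
(May 10, 2234 is a Saturday; Jul 3, 2248 is a Monday.)

No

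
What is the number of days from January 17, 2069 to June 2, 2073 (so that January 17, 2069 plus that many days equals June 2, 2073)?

Jan 17, 2069 → Jan 17, 2070: 365 days.
Jan 17, 2070 → Jan 17, 2071: 365 days.
Jan 17, 2071 → Jan 17, 2072: 365 days.
Jan 17, 2072 → Jan 17, 2073: 366 days (Feb 29, 2072 is in that span).
Jan 17, 2073 → Feb 17, 2073: 31 days (January has 31).
Feb 17, 2073 → Mar 17, 2073: 28 days (February has 28).
Mar 17, 2073 → Apr 17, 2073: 31 days (March has 31).
Apr 17, 2073 → May 17, 2073: 30 days (April has 30).
May 17, 2073 → Jun 2, 2073: 16 days.
Total: 1597 days.

1597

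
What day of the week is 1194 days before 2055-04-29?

Apr 29, 2055 is a Thursday.
1194 mod 7 = 4, so 1194 days before a Thursday is Thursday − 4 = Sunday.

Sunday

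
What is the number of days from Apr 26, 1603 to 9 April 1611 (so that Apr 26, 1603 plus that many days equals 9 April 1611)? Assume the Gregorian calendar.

Apr 26, 1603 → Apr 26, 1604: 366 days (Feb 29, 1604 is in that span).
Apr 26, 1604 → Apr 26, 1605: 365 days.
Apr 26, 1605 → Apr 26, 1606: 365 days.
Apr 26, 1606 → Apr 26, 1607: 365 days.
Apr 26, 1607 → Apr 26, 1608: 366 days (Feb 29, 1608 is in that span).
Apr 26, 1608 → Apr 26, 1609: 365 days.
Apr 26, 1609 → Apr 26, 1610: 365 days.
Apr 26, 1610 → May 26, 1610: 30 days (April has 30).
May 26, 1610 → Jun 26, 1610: 31 days (May has 31).
Jun 26, 1610 → Jul 26, 1610: 30 days (June has 30).
Jul 26, 1610 → Aug 26, 1610: 31 days (July has 31).
Aug 26, 1610 → Sep 26, 1610: 31 days (August has 31).
Sep 26, 1610 → Oct 26, 1610: 30 days (September has 30).
Oct 26, 1610 → Nov 26, 1610: 31 days (October has 31).
Nov 26, 1610 → Dec 26, 1610: 30 days (November has 30).
Dec 26, 1610 → Jan 26, 1611: 31 days (December has 31).
Jan 26, 1611 → Feb 26, 1611: 31 days (January has 31).
Feb 26, 1611 → Mar 26, 1611: 28 days (February has 28).
Mar 26, 1611 → Apr 9, 1611: 14 days.
Total: 2905 days.

2905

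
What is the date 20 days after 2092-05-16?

May has 31 days: +16 → Jun 1, 2092 (4 left).
+4 → Jun 5, 2092.

June 5, 2092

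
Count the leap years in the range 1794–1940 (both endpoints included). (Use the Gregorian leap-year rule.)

Multiples of 4 in [1794,1940]: 37.
Of those, multiples of 100: 2 (not leap unless ÷400).
Multiples of 400: 0.
Leap years = 37 − 2 + 0 = 35.

35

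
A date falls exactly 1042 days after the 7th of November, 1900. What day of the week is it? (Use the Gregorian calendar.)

Tuesday

First find the weekday of Nov 7, 1900. Doomsday rule: the anchor day for the 1900s is Wednesday. For year 00: 0÷12 = 0 r 0, and 0÷4 = 0, so 0+0+0 = 0.
Wednesday + 0 ≡ Wednesday — that's 1900's doomsday.
In November the doomsday date is Nov 7.
Nov 7 is the doomsday itself: Wednesday.
1042 mod 7 = 6, so 1042 days after a Wednesday is Wednesday + 6 = Tuesday.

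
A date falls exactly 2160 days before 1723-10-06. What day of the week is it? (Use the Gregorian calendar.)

Oct 6, 1723 is a Wednesday.
2160 mod 7 = 4, so 2160 days before a Wednesday is Wednesday − 4 = Saturday.

Saturday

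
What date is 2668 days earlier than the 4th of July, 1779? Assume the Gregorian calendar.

−365 (one year) → Jul 4, 1778 (2303 left).
−365 (one year) → Jul 4, 1777 (1938 left).
−365 (one year) → Jul 4, 1776 (1573 left).
−366 (one year; includes Feb 29, 1776) → Jul 4, 1775 (1207 left).
−365 (one year) → Jul 4, 1774 (842 left).
−365 (one year) → Jul 4, 1773 (477 left).
−365 (one year) → Jul 4, 1772 (112 left).
−4 → Jun 30, 1772 (end of Jun, 30 days; 108 left).
−30 → May 31, 1772 (end of May, 31 days; 78 left).
−31 → Apr 30, 1772 (end of Apr, 30 days; 47 left).
−30 → Mar 31, 1772 (end of Mar, 31 days; 17 left).
−17 → Mar 14, 1772.

March 14, 1772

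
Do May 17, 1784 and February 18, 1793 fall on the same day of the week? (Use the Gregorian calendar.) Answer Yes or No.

Yes

From May 17, 1784 to Feb 18, 1793 is 3199 days.
3199 mod 7 = 0, so they are the same weekday.
(May 17, 1784 is a Monday; Feb 18, 1793 is a Monday.)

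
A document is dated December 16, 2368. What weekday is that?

Monday

Doomsday rule: the anchor day for the 2300s is Wednesday. For year 68: 68÷12 = 5 r 8, and 8÷4 = 2, so 5+8+2 = 15.
Wednesday + 15 ≡ Thursday — that's 2368's doomsday.
In December the doomsday date is Dec 12.
Dec 16 is 4 days after Dec 12; 4 mod 7 = 4, so Thursday + 4 = Monday.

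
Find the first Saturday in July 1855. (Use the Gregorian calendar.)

July 1, 1855 is a Sunday.
The first Saturday is therefore July 7 (6 days later).

July 7, 1855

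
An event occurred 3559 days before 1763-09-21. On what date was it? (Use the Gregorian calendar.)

−365 (one year) → Sep 21, 1762 (3194 left).
−365 (one year) → Sep 21, 1761 (2829 left).
−365 (one year) → Sep 21, 1760 (2464 left).
−366 (one year; includes Feb 29, 1760) → Sep 21, 1759 (2098 left).
−365 (one year) → Sep 21, 1758 (1733 left).
−365 (one year) → Sep 21, 1757 (1368 left).
−365 (one year) → Sep 21, 1756 (1003 left).
−366 (one year; includes Feb 29, 1756) → Sep 21, 1755 (637 left).
−365 (one year) → Sep 21, 1754 (272 left).
−21 → Aug 31, 1754 (end of Aug, 31 days; 251 left).
−31 → Jul 31, 1754 (end of Jul, 31 days; 220 left).
−31 → Jun 30, 1754 (end of Jun, 30 days; 189 left).
−30 → May 31, 1754 (end of May, 31 days; 159 left).
−31 → Apr 30, 1754 (end of Apr, 30 days; 128 left).
−30 → Mar 31, 1754 (end of Mar, 31 days; 98 left).
−31 → Feb 28, 1754 (end of Feb, 28 days; 67 left).
−28 → Jan 31, 1754 (end of Jan, 31 days; 39 left).
−31 → Dec 31, 1753 (end of Dec, 31 days; 8 left).
−8 → Dec 23, 1753.

December 23, 1753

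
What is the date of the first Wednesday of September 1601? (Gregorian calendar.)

September 1, 1601 is a Saturday.
The first Wednesday is therefore September 5 (4 days later).

September 5, 1601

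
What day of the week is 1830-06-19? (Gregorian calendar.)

Saturday

Doomsday rule: the anchor day for the 1800s is Friday. For year 30: 30÷12 = 2 r 6, and 6÷4 = 1, so 2+6+1 = 9.
Friday + 9 ≡ Sunday — that's 1830's doomsday.
In June the doomsday date is Jun 6.
Jun 19 is 13 days after Jun 6; 13 mod 7 = 6, so Sunday + 6 = Saturday.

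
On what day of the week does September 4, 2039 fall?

Doomsday rule: the anchor day for the 2000s is Tuesday. For year 39: 39÷12 = 3 r 3, and 3÷4 = 0, so 3+3+0 = 6.
Tuesday + 6 ≡ Monday — that's 2039's doomsday.
In September the doomsday date is Sep 5.
Sep 4 is 1 day before Sep 5; 1 mod 7 = 1, so Monday − 1 = Sunday.

Sunday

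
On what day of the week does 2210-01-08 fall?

Monday

Doomsday rule: the anchor day for the 2200s is Friday. For year 10: 10÷12 = 0 r 10, and 10÷4 = 2, so 0+10+2 = 12.
Friday + 12 ≡ Wednesday — that's 2210's doomsday.
In January the doomsday date is Jan 3 (2210 is not a leap year).
Jan 8 is 5 days after Jan 3; 5 mod 7 = 5, so Wednesday + 5 = Monday.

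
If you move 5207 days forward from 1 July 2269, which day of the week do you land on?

Wednesday

First find the weekday of Jul 1, 2269. Doomsday rule: the anchor day for the 2200s is Friday. For year 69: 69÷12 = 5 r 9, and 9÷4 = 2, so 5+9+2 = 16.
Friday + 16 ≡ Sunday — that's 2269's doomsday.
In July the doomsday date is Jul 11.
Jul 1 is 10 days before Jul 11; 10 mod 7 = 3, so Sunday − 3 = Thursday.
5207 mod 7 = 6, so 5207 days after a Thursday is Thursday + 6 = Wednesday.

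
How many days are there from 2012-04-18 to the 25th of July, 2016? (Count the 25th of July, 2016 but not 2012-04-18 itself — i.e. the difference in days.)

Apr 18, 2012 → Apr 18, 2013: 365 days.
Apr 18, 2013 → Apr 18, 2014: 365 days.
Apr 18, 2014 → Apr 18, 2015: 365 days.
Apr 18, 2015 → Apr 18, 2016: 366 days (Feb 29, 2016 is in that span).
Apr 18, 2016 → May 18, 2016: 30 days (April has 30).
May 18, 2016 → Jun 18, 2016: 31 days (May has 31).
Jun 18, 2016 → Jul 18, 2016: 30 days (June has 30).
Jul 18, 2016 → Jul 25, 2016: 7 days.
Total: 1559 days.

1559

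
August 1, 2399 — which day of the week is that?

Sunday

Doomsday rule: the anchor day for the 2300s is Wednesday. For year 99: 99÷12 = 8 r 3, and 3÷4 = 0, so 8+3+0 = 11.
Wednesday + 11 ≡ Sunday — that's 2399's doomsday.
In August the doomsday date is Aug 8.
Aug 1 is 7 days before Aug 8; 7 mod 7 = 0, so Sunday − 0 = Sunday.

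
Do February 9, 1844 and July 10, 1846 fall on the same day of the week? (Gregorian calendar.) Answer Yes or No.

Yes

From Feb 9, 1844 to Jul 10, 1846 is 882 days.
882 mod 7 = 0, so they are the same weekday.
(Feb 9, 1844 is a Friday; Jul 10, 1846 is a Friday.)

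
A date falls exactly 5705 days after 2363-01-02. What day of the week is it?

First find the weekday of Jan 2, 2363. Doomsday rule: the anchor day for the 2300s is Wednesday. For year 63: 63÷12 = 5 r 3, and 3÷4 = 0, so 5+3+0 = 8.
Wednesday + 8 ≡ Thursday — that's 2363's doomsday.
In January the doomsday date is Jan 3 (2363 is not a leap year).
Jan 2 is 1 day before Jan 3; 1 mod 7 = 1, so Thursday − 1 = Wednesday.
5705 mod 7 = 0, so 5705 days after a Wednesday is Wednesday + 0 = Wednesday.

Wednesday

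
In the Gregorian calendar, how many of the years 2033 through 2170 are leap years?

33

Multiples of 4 in [2033,2170]: 34.
Of those, multiples of 100: 1 (not leap unless ÷400).
Multiples of 400: 0.
Leap years = 34 − 1 + 0 = 33.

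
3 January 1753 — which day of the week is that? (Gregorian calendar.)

Wednesday

Doomsday rule: the anchor day for the 1700s is Sunday. For year 53: 53÷12 = 4 r 5, and 5÷4 = 1, so 4+5+1 = 10.
Sunday + 10 ≡ Wednesday — that's 1753's doomsday.
In January the doomsday date is Jan 3 (1753 is not a leap year).
Jan 3 is the doomsday itself: Wednesday.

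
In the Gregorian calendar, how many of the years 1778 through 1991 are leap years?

Multiples of 4 in [1778,1991]: 53.
Of those, multiples of 100: 2 (not leap unless ÷400).
Multiples of 400: 0.
Leap years = 53 − 2 + 0 = 51.

51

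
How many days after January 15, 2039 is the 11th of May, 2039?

116

Jan 15, 2039 → Feb 15, 2039: 31 days (January has 31).
Feb 15, 2039 → Mar 15, 2039: 28 days (February has 28).
Mar 15, 2039 → Apr 15, 2039: 31 days (March has 31).
Apr 15, 2039 → May 11, 2039: 26 days.
Total: 116 days.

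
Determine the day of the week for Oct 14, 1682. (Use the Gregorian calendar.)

Wednesday

Doomsday rule: the anchor day for the 1600s is Tuesday. For year 82: 82÷12 = 6 r 10, and 10÷4 = 2, so 6+10+2 = 18.
Tuesday + 18 ≡ Saturday — that's 1682's doomsday.
In October the doomsday date is Oct 10.
Oct 14 is 4 days after Oct 10; 4 mod 7 = 4, so Saturday + 4 = Wednesday.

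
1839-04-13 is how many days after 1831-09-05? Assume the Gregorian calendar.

Sep 5, 1831 → Sep 5, 1832: 366 days (Feb 29, 1832 is in that span).
Sep 5, 1832 → Sep 5, 1833: 365 days.
Sep 5, 1833 → Sep 5, 1834: 365 days.
Sep 5, 1834 → Sep 5, 1835: 365 days.
Sep 5, 1835 → Sep 5, 1836: 366 days (Feb 29, 1836 is in that span).
Sep 5, 1836 → Sep 5, 1837: 365 days.
Sep 5, 1837 → Sep 5, 1838: 365 days.
Sep 5, 1838 → Oct 5, 1838: 30 days (September has 30).
Oct 5, 1838 → Nov 5, 1838: 31 days (October has 31).
Nov 5, 1838 → Dec 5, 1838: 30 days (November has 30).
Dec 5, 1838 → Jan 5, 1839: 31 days (December has 31).
Jan 5, 1839 → Feb 5, 1839: 31 days (January has 31).
Feb 5, 1839 → Mar 5, 1839: 28 days (February has 28).
Mar 5, 1839 → Apr 5, 1839: 31 days (March has 31).
Apr 5, 1839 → Apr 13, 1839: 8 days.
Total: 2777 days.

2777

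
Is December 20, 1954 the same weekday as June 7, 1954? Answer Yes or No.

Yes

From Jun 7, 1954 to Dec 20, 1954 is 196 days.
196 mod 7 = 0, so they are the same weekday.
(Jun 7, 1954 is a Monday; Dec 20, 1954 is a Monday.)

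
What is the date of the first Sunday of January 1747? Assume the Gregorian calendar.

January 1, 1747 is a Sunday.
The first Sunday is therefore January 1 (same day).

January 1, 1747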